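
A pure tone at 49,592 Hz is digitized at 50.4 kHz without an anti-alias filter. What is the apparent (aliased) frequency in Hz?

Nyquist = 50,400/2 = 25,200 Hz; 49,592 Hz exceeds it.
Alias = |49,592 − 1×50,400| = |49,592 − 50,400| = 808 Hz.

808 Hz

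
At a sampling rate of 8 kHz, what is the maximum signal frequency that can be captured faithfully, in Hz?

Nyquist frequency = sample rate / 2 = 8,000 / 2 = 4,000 Hz.

4,000 Hz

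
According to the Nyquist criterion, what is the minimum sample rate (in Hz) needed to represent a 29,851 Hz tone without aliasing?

59,702 Hz

Minimum sample rate = 2 × 29,851 Hz = 59,702 Hz.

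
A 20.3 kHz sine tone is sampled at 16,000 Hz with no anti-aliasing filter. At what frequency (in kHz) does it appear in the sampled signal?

4.3 kHz

Nyquist = 16,000/2 = 8,000 Hz; 20,300 Hz exceeds it.
Alias = |20,300 − 1×16,000| = |20,300 − 16,000| = 4,300 Hz = 4.3 kHz.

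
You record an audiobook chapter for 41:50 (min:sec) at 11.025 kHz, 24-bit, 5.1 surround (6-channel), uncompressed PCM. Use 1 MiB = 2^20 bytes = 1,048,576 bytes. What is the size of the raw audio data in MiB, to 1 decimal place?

Duration = 41:50 (min:sec) = 2,510 s.
Bytes = 11,025 samples/s × 2,510 s × 3 bytes/sample × 6 ch = 498,109,500 bytes.
498,109,500 / 1,048,576 = 475.0 MiB.

475.0 MiB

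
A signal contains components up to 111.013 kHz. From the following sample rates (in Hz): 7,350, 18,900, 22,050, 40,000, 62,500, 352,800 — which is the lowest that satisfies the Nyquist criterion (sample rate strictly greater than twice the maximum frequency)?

Need sample rate > 2 × 111,013 = 222,026 Hz.
Lowest listed rate above 222,026 Hz is 352,800 Hz.

352,800 Hz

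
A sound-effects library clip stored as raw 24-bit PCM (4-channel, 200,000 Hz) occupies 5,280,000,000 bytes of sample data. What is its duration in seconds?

Byte rate = 200,000 × 3 × 4 = 2,400,000 bytes/s.
Duration = 5,280,000,000 / 2,400,000 = 2,200 s.

2,200 seconds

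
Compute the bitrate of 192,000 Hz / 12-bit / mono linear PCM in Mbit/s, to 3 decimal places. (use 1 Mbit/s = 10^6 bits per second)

Bit rate = 192,000 × 12 × 1 = 2,304,000 bits/s.
= 2.304 Mbit/s.

2.304 Mbit/s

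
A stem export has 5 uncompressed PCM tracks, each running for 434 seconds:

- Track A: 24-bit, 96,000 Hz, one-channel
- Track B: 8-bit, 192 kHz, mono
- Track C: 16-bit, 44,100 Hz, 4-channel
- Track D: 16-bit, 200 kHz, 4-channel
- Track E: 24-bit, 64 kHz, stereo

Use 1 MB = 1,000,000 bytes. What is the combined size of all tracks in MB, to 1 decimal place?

Track A: 96,000 × 434 × 3 × 1 = 124,992,000 bytes.
Track B: 192,000 × 434 × 1 × 1 = 83,328,000 bytes.
Track C: 44,100 × 434 × 2 × 4 = 153,115,200 bytes.
Track D: 200,000 × 434 × 2 × 4 = 694,400,000 bytes.
Track E: 64,000 × 434 × 3 × 2 = 166,656,000 bytes.
Total = 1,222,491,200 bytes = 1222.5 MB.

1222.5 MB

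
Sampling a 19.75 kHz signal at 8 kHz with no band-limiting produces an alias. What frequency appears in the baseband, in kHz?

Nyquist = 8,000/2 = 4,000 Hz; 19,750 Hz exceeds it.
Alias = |19,750 − 2×8,000| = |19,750 − 16,000| = 3,750 Hz = 3.75 kHz.

3.75 kHz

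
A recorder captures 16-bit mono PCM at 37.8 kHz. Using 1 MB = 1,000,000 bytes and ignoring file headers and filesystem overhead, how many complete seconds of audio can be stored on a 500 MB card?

6,613 seconds

Uncompressed byte rate = 37,800 × 2 × 1 = 75,600 bytes/s.
Capacity = 500 × 1,000,000 = 500,000,000 bytes.
500,000,000 / 75,600 ≈ 6613.76 s → 6,613 seconds.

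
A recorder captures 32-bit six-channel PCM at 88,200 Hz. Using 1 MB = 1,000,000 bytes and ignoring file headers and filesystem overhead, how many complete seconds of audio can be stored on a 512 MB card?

Uncompressed byte rate = 88,200 × 4 × 6 = 2,116,800 bytes/s.
Capacity = 512 × 1,000,000 = 512,000,000 bytes.
512,000,000 / 2,116,800 ≈ 241.87 s → 241 seconds.

241 seconds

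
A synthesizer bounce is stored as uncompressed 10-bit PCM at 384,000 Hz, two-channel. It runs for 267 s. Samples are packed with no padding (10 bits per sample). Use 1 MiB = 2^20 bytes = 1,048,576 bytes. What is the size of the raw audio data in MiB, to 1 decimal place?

244.4 MiB

Bits = 384,000 × 267 × 10 × 2 = 2,050,560,000 bits = 256,320,000 bytes.
256,320,000 / 1,048,576 = 244.4 MiB.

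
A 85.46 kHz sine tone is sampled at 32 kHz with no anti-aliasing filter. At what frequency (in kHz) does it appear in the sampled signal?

10.54 kHz

Nyquist = 32,000/2 = 16,000 Hz; 85,460 Hz exceeds it.
Alias = |85,460 − 3×32,000| = |85,460 − 96,000| = 10,540 Hz = 10.54 kHz.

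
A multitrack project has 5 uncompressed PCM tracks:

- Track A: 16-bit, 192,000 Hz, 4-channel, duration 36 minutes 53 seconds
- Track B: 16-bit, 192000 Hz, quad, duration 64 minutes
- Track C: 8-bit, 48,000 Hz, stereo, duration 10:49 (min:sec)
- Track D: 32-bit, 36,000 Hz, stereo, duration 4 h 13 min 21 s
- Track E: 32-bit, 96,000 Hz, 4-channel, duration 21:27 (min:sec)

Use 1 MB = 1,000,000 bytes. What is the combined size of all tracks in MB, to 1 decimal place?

Track A: 36 minutes 53 seconds = 2,213 s; 192,000 × 2,213 × 2 × 4 = 3,399,168,000 bytes.
Track B: 64 minutes = 3,840 s; 192,000 × 3,840 × 2 × 4 = 5,898,240,000 bytes.
Track C: 10:49 (min:sec) = 649 s; 48,000 × 649 × 1 × 2 = 62,304,000 bytes.
Track D: 4 h 13 min 21 s = 15,201 s; 36,000 × 15,201 × 4 × 2 = 4,377,888,000 bytes.
Track E: 21:27 (min:sec) = 1,287 s; 96,000 × 1,287 × 4 × 4 = 1,976,832,000 bytes.
Total = 15,714,432,000 bytes = 15714.4 MB.

15714.4 MB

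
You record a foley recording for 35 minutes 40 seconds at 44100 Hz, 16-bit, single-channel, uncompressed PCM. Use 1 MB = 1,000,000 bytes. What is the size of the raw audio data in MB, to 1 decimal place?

Duration = 35 minutes 40 seconds = 2,140 s.
Bytes = 44,100 samples/s × 2,140 s × 2 bytes/sample × 1 ch = 188,748,000 bytes.
188,748,000 / 1,000,000 = 188.7 MB.

188.7 MB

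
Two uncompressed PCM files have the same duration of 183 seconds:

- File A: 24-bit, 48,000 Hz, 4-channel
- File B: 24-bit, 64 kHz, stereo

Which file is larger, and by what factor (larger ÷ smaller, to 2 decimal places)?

File A, by a factor of 1.50

File A: 48,000 × 3 × 4 = 576,000 bytes/s.
File B: 64,000 × 3 × 2 = 384,000 bytes/s.
File A is larger; ratio = 105,408,000 / 70,272,000 = 1.50.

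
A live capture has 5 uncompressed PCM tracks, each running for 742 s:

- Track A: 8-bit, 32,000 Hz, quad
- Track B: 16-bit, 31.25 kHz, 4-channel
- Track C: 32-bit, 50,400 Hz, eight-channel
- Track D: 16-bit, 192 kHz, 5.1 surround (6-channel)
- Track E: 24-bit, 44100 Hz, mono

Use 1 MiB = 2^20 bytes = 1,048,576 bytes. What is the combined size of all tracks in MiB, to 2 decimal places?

Track A: 32,000 × 742 × 1 × 4 = 94,976,000 bytes.
Track B: 31,250 × 742 × 2 × 4 = 185,500,000 bytes.
Track C: 50,400 × 742 × 4 × 8 = 1,196,697,600 bytes.
Track D: 192,000 × 742 × 2 × 6 = 1,709,568,000 bytes.
Track E: 44,100 × 742 × 3 × 1 = 98,166,600 bytes.
Total = 3,284,908,200 bytes = 3132.73 MiB.

3132.73 MiB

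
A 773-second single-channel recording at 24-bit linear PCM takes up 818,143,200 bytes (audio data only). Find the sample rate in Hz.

352,800 Hz

Bytes = sample_rate × seconds × bytes_per_sample × channels.
sample_rate = 818,143,200 / (773 × 3 × 1) = 818,143,200 / 2,319 = 352,800 Hz.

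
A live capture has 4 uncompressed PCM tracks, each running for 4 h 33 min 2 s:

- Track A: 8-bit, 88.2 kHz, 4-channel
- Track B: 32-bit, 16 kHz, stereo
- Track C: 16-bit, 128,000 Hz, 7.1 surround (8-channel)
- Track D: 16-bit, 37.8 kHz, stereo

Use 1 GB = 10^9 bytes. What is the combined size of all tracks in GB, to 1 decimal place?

4 h 33 min 2 s = 16,382 s.
Track A: 88,200 × 16,382 × 1 × 4 = 5,779,569,600 bytes.
Track B: 16,000 × 16,382 × 4 × 2 = 2,096,896,000 bytes.
Track C: 128,000 × 16,382 × 2 × 8 = 33,550,336,000 bytes.
Track D: 37,800 × 16,382 × 2 × 2 = 2,476,958,400 bytes.
Total = 43,903,760,000 bytes = 43.9 GB.

43.9 GB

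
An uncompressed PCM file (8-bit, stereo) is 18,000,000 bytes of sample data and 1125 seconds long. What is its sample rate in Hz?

Bytes = sample_rate × seconds × bytes_per_sample × channels.
sample_rate = 18,000,000 / (1,125 × 1 × 2) = 18,000,000 / 2,250 = 8,000 Hz.

8,000 Hz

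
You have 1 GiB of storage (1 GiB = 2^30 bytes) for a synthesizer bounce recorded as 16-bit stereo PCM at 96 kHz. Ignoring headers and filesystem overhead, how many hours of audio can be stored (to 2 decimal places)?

0.78 hours

Uncompressed byte rate = 96,000 × 2 × 2 = 384,000 bytes/s.
Capacity = 1 × 1,073,741,824 = 1,073,741,824 bytes.
1,073,741,824 / 384,000 ≈ 2796.2 s → 0.78 hours.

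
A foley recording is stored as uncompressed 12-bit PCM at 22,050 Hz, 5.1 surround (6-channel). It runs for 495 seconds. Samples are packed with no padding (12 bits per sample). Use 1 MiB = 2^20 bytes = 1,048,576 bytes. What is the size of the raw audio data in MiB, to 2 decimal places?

Bits = 22,050 × 495 × 12 × 6 = 785,862,000 bits = 98,232,750 bytes.
98,232,750 / 1,048,576 = 93.68 MiB.

93.68 MiB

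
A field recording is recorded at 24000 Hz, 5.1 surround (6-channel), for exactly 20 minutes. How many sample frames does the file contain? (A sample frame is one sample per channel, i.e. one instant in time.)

28,800,000 sample frames

exactly 20 minutes = 1,200 s.
24,000 samples/s × 1,200 s = 28,800,000 frames.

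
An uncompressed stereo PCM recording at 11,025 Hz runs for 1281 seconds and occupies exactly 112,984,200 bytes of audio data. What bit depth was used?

Bytes per sample = 112,984,200 / (11,025 × 1,281 × 2) = 112,984,200 / 28,246,050 = 4.
Bit depth = 4 × 8 = 32 bits.

32 bits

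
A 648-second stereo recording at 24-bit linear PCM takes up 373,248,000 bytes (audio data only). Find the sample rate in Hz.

Bytes = sample_rate × seconds × bytes_per_sample × channels.
sample_rate = 373,248,000 / (648 × 3 × 2) = 373,248,000 / 3,888 = 96,000 Hz.

96,000 Hz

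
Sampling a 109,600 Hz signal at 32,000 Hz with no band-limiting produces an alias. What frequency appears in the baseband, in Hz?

Nyquist = 32,000/2 = 16,000 Hz; 109,600 Hz exceeds it.
Alias = |109,600 − 3×32,000| = |109,600 − 96,000| = 13,600 Hz.

13,600 Hz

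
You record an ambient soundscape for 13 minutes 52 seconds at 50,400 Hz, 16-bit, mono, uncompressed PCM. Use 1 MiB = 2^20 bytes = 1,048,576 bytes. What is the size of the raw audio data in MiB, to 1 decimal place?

80.0 MiB

Duration = 13 minutes 52 seconds = 832 s.
Bytes = 50,400 samples/s × 832 s × 2 bytes/sample × 1 ch = 83,865,600 bytes.
83,865,600 / 1,048,576 = 80.0 MiB.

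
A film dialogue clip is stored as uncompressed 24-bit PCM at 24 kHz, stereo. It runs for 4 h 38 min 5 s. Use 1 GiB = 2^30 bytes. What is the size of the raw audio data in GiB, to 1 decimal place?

Duration = 4 h 38 min 5 s = 16,685 s.
Bytes = 24,000 samples/s × 16,685 s × 3 bytes/sample × 2 ch = 2,402,640,000 bytes.
2,402,640,000 / 1,073,741,824 = 2.2 GiB.

2.2 GiB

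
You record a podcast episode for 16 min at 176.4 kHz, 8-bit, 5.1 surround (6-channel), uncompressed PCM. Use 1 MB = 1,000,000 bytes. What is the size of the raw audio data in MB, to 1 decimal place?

Duration = 16 min = 960 s.
Bytes = 176,400 samples/s × 960 s × 1 bytes/sample × 6 ch = 1,016,064,000 bytes.
1,016,064,000 / 1,000,000 = 1016.1 MB.

1016.1 MB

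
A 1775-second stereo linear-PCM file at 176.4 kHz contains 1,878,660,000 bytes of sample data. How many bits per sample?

24 bits

Bytes per sample = 1,878,660,000 / (176,400 × 1,775 × 2) = 1,878,660,000 / 626,220,000 = 3.
Bit depth = 3 × 8 = 24 bits.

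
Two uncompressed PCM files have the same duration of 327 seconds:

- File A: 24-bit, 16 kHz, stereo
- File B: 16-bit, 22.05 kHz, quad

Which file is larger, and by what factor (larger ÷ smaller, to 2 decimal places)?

File A: 16,000 × 3 × 2 = 96,000 bytes/s.
File B: 22,050 × 2 × 4 = 176,400 bytes/s.
File B is larger; ratio = 57,682,800 / 31,392,000 = 1.84.

File B, by a factor of 1.84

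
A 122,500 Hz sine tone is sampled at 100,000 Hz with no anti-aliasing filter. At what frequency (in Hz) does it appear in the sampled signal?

Nyquist = 100,000/2 = 50,000 Hz; 122,500 Hz exceeds it.
Alias = |122,500 − 1×100,000| = |122,500 − 100,000| = 22,500 Hz.

22,500 Hz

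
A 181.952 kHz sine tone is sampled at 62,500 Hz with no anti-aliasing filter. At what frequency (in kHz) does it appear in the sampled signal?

5.548 kHz

Nyquist = 62,500/2 = 31,250 Hz; 181,952 Hz exceeds it.
Alias = |181,952 − 3×62,500| = |181,952 − 187,500| = 5,548 Hz = 5.548 kHz.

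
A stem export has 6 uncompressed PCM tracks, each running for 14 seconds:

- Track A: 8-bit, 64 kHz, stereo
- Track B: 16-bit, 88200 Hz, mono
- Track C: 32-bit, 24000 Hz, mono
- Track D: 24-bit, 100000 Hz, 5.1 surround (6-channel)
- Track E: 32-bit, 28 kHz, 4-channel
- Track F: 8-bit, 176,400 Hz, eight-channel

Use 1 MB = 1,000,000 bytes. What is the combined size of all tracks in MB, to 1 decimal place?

56.8 MB

Track A: 64,000 × 14 × 1 × 2 = 1,792,000 bytes.
Track B: 88,200 × 14 × 2 × 1 = 2,469,600 bytes.
Track C: 24,000 × 14 × 4 × 1 = 1,344,000 bytes.
Track D: 100,000 × 14 × 3 × 6 = 25,200,000 bytes.
Track E: 28,000 × 14 × 4 × 4 = 6,272,000 bytes.
Track F: 176,400 × 14 × 1 × 8 = 19,756,800 bytes.
Total = 56,834,400 bytes = 56.8 MB.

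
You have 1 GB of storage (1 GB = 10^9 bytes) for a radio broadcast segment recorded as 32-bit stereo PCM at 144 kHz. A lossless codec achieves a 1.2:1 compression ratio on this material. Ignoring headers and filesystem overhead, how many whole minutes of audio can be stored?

Uncompressed byte rate = 144,000 × 4 × 2 = 1,152,000 bytes/s.
After 1.2:1 compression, effective rate ≈ 960000 bytes/s.
Capacity = 1 × 1,000,000,000 = 1,000,000,000 bytes.
1,000,000,000 / effective rate ≈ 1041.67 s → 17 minutes.

17 minutes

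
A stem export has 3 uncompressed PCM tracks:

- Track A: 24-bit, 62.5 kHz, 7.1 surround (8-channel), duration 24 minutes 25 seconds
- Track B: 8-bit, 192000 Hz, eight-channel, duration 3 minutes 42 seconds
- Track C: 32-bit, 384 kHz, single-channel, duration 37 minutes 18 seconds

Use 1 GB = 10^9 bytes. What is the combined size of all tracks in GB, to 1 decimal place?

Track A: 24 minutes 25 seconds = 1,465 s; 62,500 × 1,465 × 3 × 8 = 2,197,500,000 bytes.
Track B: 3 minutes 42 seconds = 222 s; 192,000 × 222 × 1 × 8 = 340,992,000 bytes.
Track C: 37 minutes 18 seconds = 2,238 s; 384,000 × 2,238 × 4 × 1 = 3,437,568,000 bytes.
Total = 5,976,060,000 bytes = 6.0 GB.

6.0 GB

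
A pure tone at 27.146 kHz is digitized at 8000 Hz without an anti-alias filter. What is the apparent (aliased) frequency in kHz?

3.146 kHz

Nyquist = 8,000/2 = 4,000 Hz; 27,146 Hz exceeds it.
Alias = |27,146 − 3×8,000| = |27,146 − 24,000| = 3,146 Hz = 3.146 kHz.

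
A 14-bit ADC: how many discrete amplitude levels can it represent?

2^14 = 16,384.

16,384 levels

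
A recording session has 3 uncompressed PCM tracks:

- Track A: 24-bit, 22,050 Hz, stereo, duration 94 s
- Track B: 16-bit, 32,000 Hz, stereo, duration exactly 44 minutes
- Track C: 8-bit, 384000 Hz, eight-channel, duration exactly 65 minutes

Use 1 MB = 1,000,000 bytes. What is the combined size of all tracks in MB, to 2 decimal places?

Track A: 22,050 × 94 × 3 × 2 = 12,436,200 bytes.
Track B: exactly 44 minutes = 2,640 s; 32,000 × 2,640 × 2 × 2 = 337,920,000 bytes.
Track C: exactly 65 minutes = 3,900 s; 384,000 × 3,900 × 1 × 8 = 11,980,800,000 bytes.
Total = 12,331,156,200 bytes = 12331.16 MB.

12331.16 MB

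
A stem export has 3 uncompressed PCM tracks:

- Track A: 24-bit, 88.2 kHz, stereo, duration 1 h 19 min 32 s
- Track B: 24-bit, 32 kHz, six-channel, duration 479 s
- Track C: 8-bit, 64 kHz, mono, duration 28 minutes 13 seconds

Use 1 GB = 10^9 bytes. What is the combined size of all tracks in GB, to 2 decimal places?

2.91 GB

Track A: 1 h 19 min 32 s = 4,772 s; 88,200 × 4,772 × 3 × 2 = 2,525,342,400 bytes.
Track B: 32,000 × 479 × 3 × 6 = 275,904,000 bytes.
Track C: 28 minutes 13 seconds = 1,693 s; 64,000 × 1,693 × 1 × 1 = 108,352,000 bytes.
Total = 2,909,598,400 bytes = 2.91 GB.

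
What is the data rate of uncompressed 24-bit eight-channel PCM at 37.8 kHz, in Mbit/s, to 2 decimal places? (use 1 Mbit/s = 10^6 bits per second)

Bit rate = 37,800 × 24 × 8 = 7,257,600 bits/s.
= 7.26 Mbit/s.

7.26 Mbit/s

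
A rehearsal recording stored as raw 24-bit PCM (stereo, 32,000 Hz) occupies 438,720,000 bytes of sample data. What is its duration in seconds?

Byte rate = 32,000 × 3 × 2 = 192,000 bytes/s.
Duration = 438,720,000 / 192,000 = 2,285 s.

2,285 seconds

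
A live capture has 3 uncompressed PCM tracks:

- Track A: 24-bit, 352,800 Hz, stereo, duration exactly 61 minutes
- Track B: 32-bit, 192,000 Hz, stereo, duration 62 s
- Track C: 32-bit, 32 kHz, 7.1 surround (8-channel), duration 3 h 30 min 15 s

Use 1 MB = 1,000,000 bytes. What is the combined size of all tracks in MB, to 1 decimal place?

Track A: exactly 61 minutes = 3,660 s; 352,800 × 3,660 × 3 × 2 = 7,747,488,000 bytes.
Track B: 192,000 × 62 × 4 × 2 = 95,232,000 bytes.
Track C: 3 h 30 min 15 s = 12,615 s; 32,000 × 12,615 × 4 × 8 = 12,917,760,000 bytes.
Total = 20,760,480,000 bytes = 20760.5 MB.

20760.5 MB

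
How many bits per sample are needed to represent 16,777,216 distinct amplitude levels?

24 bits

log2(16,777,216) = 24.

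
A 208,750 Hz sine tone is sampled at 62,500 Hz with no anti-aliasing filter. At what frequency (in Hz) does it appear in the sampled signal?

Nyquist = 62,500/2 = 31,250 Hz; 208,750 Hz exceeds it.
Alias = |208,750 − 3×62,500| = |208,750 − 187,500| = 21,250 Hz.

21,250 Hz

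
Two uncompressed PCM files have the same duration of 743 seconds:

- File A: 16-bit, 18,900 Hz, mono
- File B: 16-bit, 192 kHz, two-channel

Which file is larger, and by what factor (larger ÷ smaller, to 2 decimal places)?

File B, by a factor of 20.32

File A: 18,900 × 2 × 1 = 37,800 bytes/s.
File B: 192,000 × 2 × 2 = 768,000 bytes/s.
File B is larger; ratio = 570,624,000 / 28,085,400 = 20.32.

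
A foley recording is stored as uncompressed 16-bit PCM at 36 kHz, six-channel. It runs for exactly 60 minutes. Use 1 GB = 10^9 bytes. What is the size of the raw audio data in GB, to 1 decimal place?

Duration = exactly 60 minutes = 3,600 s.
Bytes = 36,000 samples/s × 3,600 s × 2 bytes/sample × 6 ch = 1,555,200,000 bytes.
1,555,200,000 / 1,000,000,000 = 1.6 GB.

1.6 GB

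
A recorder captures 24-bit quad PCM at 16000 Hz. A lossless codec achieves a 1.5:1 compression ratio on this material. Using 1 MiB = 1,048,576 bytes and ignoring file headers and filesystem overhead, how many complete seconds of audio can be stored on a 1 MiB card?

8 seconds

Uncompressed byte rate = 16,000 × 3 × 4 = 192,000 bytes/s.
After 1.5:1 compression, effective rate ≈ 128000 bytes/s.
Capacity = 1 × 1,048,576 = 1,048,576 bytes.
1,048,576 / effective rate ≈ 8.19 s → 8 seconds.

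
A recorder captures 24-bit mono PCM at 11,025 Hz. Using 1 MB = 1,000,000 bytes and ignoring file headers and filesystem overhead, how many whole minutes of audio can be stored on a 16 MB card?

Uncompressed byte rate = 11,025 × 3 × 1 = 33,075 bytes/s.
Capacity = 16 × 1,000,000 = 16,000,000 bytes.
16,000,000 / 33,075 ≈ 483.75 s → 8 minutes.

8 minutes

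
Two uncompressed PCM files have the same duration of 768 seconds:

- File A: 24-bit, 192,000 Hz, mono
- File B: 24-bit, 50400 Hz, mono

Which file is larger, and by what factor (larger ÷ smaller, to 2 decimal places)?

File A: 192,000 × 3 × 1 = 576,000 bytes/s.
File B: 50,400 × 3 × 1 = 151,200 bytes/s.
File A is larger; ratio = 442,368,000 / 116,121,600 = 3.81.

File A, by a factor of 3.81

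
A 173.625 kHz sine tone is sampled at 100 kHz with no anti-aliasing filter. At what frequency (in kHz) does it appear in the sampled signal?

Nyquist = 100,000/2 = 50,000 Hz; 173,625 Hz exceeds it.
Alias = |173,625 − 2×100,000| = |173,625 − 200,000| = 26,375 Hz = 26.375 kHz.

26.375 kHz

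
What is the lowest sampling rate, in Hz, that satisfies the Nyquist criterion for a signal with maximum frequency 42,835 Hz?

Minimum sample rate = 2 × 42,835 Hz = 85,670 Hz.

85,670 Hz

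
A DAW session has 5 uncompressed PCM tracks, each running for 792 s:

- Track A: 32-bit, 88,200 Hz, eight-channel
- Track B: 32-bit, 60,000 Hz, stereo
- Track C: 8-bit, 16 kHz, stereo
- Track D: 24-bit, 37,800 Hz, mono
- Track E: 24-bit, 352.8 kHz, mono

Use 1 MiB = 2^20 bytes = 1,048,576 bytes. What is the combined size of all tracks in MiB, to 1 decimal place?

3403.6 MiB

Track A: 88,200 × 792 × 4 × 8 = 2,235,340,800 bytes.
Track B: 60,000 × 792 × 4 × 2 = 380,160,000 bytes.
Track C: 16,000 × 792 × 1 × 2 = 25,344,000 bytes.
Track D: 37,800 × 792 × 3 × 1 = 89,812,800 bytes.
Track E: 352,800 × 792 × 3 × 1 = 838,252,800 bytes.
Total = 3,568,910,400 bytes = 3403.6 MiB.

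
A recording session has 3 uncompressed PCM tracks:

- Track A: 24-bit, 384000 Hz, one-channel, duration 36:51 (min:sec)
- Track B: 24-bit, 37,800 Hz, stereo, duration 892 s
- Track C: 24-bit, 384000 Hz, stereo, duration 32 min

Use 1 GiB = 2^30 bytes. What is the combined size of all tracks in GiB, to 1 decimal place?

Track A: 36:51 (min:sec) = 2,211 s; 384,000 × 2,211 × 3 × 1 = 2,547,072,000 bytes.
Track B: 37,800 × 892 × 3 × 2 = 202,305,600 bytes.
Track C: 32 min = 1,920 s; 384,000 × 1,920 × 3 × 2 = 4,423,680,000 bytes.
Total = 7,173,057,600 bytes = 6.7 GiB.

6.7 GiB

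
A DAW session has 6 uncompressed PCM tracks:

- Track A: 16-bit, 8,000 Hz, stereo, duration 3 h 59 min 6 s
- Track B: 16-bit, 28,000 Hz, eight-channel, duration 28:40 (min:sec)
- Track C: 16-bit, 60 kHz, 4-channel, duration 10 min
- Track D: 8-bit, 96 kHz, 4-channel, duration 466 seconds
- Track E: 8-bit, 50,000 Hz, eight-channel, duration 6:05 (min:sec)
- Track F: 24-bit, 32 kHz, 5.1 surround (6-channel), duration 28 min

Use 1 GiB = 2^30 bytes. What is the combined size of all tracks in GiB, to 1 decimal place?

2.6 GiB

Track A: 3 h 59 min 6 s = 14,346 s; 8,000 × 14,346 × 2 × 2 = 459,072,000 bytes.
Track B: 28:40 (min:sec) = 1,720 s; 28,000 × 1,720 × 2 × 8 = 770,560,000 bytes.
Track C: 10 min = 600 s; 60,000 × 600 × 2 × 4 = 288,000,000 bytes.
Track D: 96,000 × 466 × 1 × 4 = 178,944,000 bytes.
Track E: 6:05 (min:sec) = 365 s; 50,000 × 365 × 1 × 8 = 146,000,000 bytes.
Track F: 28 min = 1,680 s; 32,000 × 1,680 × 3 × 6 = 967,680,000 bytes.
Total = 2,810,256,000 bytes = 2.6 GiB.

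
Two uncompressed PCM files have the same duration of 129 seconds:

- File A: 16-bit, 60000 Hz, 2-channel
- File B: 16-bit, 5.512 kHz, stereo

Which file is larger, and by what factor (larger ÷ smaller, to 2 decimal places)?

File A, by a factor of 10.89

File A: 60,000 × 2 × 2 = 240,000 bytes/s.
File B: 5,512 × 2 × 2 = 22,048 bytes/s.
File A is larger; ratio = 30,960,000 / 2,844,192 = 10.89.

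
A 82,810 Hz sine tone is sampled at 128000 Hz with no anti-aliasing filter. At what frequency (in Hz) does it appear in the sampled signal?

45,190 Hz

Nyquist = 128,000/2 = 64,000 Hz; 82,810 Hz exceeds it.
Alias = |82,810 − 1×128,000| = |82,810 − 128,000| = 45,190 Hz.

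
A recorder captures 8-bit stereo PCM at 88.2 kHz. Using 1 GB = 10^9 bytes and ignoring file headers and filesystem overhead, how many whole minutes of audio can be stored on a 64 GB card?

Uncompressed byte rate = 88,200 × 1 × 2 = 176,400 bytes/s.
Capacity = 64 × 1,000,000,000 = 64,000,000,000 bytes.
64,000,000,000 / 176,400 ≈ 362811.79 s → 6,046 minutes.

6,046 minutes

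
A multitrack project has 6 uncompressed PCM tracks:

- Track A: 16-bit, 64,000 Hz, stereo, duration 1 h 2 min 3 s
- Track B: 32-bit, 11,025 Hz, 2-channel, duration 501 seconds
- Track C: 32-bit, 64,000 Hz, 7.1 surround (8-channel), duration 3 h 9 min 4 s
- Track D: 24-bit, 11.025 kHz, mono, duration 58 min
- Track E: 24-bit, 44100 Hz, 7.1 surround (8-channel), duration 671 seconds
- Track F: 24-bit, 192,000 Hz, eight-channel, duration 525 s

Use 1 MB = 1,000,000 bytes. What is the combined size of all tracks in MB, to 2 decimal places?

Track A: 1 h 2 min 3 s = 3,723 s; 64,000 × 3,723 × 2 × 2 = 953,088,000 bytes.
Track B: 11,025 × 501 × 4 × 2 = 44,188,200 bytes.
Track C: 3 h 9 min 4 s = 11,344 s; 64,000 × 11,344 × 4 × 8 = 23,232,512,000 bytes.
Track D: 58 min = 3,480 s; 11,025 × 3,480 × 3 × 1 = 115,101,000 bytes.
Track E: 44,100 × 671 × 3 × 8 = 710,186,400 bytes.
Track F: 192,000 × 525 × 3 × 8 = 2,419,200,000 bytes.
Total = 27,474,275,600 bytes = 27474.28 MB.

27474.28 MB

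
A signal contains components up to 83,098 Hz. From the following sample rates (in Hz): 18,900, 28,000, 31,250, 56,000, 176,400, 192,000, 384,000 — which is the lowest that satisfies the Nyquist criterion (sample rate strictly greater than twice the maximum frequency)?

176,400 Hz

Need sample rate > 2 × 83,098 = 166,196 Hz.
Lowest listed rate above 166,196 Hz is 176,400 Hz.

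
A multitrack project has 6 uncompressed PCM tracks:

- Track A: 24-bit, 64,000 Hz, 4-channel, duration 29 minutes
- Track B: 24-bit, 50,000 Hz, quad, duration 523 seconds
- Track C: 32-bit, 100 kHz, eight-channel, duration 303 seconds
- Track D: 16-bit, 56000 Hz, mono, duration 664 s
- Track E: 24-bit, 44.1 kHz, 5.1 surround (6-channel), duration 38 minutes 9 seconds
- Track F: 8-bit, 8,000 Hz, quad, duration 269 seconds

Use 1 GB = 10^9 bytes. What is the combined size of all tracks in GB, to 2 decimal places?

Track A: 29 minutes = 1,740 s; 64,000 × 1,740 × 3 × 4 = 1,336,320,000 bytes.
Track B: 50,000 × 523 × 3 × 4 = 313,800,000 bytes.
Track C: 100,000 × 303 × 4 × 8 = 969,600,000 bytes.
Track D: 56,000 × 664 × 2 × 1 = 74,368,000 bytes.
Track E: 38 minutes 9 seconds = 2,289 s; 44,100 × 2,289 × 3 × 6 = 1,817,008,200 bytes.
Track F: 8,000 × 269 × 1 × 4 = 8,608,000 bytes.
Total = 4,519,704,200 bytes = 4.52 GB.

4.52 GB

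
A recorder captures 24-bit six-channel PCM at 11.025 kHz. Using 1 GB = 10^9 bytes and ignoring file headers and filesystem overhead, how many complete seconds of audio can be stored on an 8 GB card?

40,312 seconds

Uncompressed byte rate = 11,025 × 3 × 6 = 198,450 bytes/s.
Capacity = 8 × 1,000,000,000 = 8,000,000,000 bytes.
8,000,000,000 / 198,450 ≈ 40312.42 s → 40,312 seconds.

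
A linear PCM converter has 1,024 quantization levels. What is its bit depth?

10 bits

log2(1,024) = 10.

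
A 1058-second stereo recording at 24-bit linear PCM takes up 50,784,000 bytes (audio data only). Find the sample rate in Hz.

8,000 Hz

Bytes = sample_rate × seconds × bytes_per_sample × channels.
sample_rate = 50,784,000 / (1,058 × 3 × 2) = 50,784,000 / 6,348 = 8,000 Hz.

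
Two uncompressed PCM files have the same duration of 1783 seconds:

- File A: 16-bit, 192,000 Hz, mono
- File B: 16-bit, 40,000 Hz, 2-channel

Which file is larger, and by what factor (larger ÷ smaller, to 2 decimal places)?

File A: 192,000 × 2 × 1 = 384,000 bytes/s.
File B: 40,000 × 2 × 2 = 160,000 bytes/s.
File A is larger; ratio = 684,672,000 / 285,280,000 = 2.40.

File A, by a factor of 2.40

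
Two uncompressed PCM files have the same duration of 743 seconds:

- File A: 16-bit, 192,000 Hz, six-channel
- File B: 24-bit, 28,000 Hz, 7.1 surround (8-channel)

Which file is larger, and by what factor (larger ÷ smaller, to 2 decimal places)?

File A, by a factor of 3.43

File A: 192,000 × 2 × 6 = 2,304,000 bytes/s.
File B: 28,000 × 3 × 8 = 672,000 bytes/s.
File A is larger; ratio = 1,711,872,000 / 499,296,000 = 3.43.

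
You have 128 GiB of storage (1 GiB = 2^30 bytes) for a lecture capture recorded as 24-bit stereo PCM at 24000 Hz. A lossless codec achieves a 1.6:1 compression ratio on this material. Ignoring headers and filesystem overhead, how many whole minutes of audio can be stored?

25,451 minutes

Uncompressed byte rate = 24,000 × 3 × 2 = 144,000 bytes/s.
After 1.6:1 compression, effective rate ≈ 90000 bytes/s.
Capacity = 128 × 1,073,741,824 = 137,438,953,472 bytes.
137,438,953,472 / effective rate ≈ 1527099.48 s → 25,451 minutes.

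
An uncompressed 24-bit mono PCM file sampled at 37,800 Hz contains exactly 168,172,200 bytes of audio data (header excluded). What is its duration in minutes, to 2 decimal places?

Byte rate = 37,800 × 3 × 1 = 113,400 bytes/s.
Duration = 168,172,200 / 113,400 = 1,483 s.
1,483 s / 60 = 24.72 minutes.

24.72 minutes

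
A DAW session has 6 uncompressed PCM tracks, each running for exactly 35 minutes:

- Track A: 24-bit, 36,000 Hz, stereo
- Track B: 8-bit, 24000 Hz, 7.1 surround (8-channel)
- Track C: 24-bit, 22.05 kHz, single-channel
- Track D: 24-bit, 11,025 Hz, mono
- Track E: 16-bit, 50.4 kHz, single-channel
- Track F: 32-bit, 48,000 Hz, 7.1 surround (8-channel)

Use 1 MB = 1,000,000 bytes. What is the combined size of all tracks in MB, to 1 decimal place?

exactly 35 minutes = 2,100 s.
Track A: 36,000 × 2,100 × 3 × 2 = 453,600,000 bytes.
Track B: 24,000 × 2,100 × 1 × 8 = 403,200,000 bytes.
Track C: 22,050 × 2,100 × 3 × 1 = 138,915,000 bytes.
Track D: 11,025 × 2,100 × 3 × 1 = 69,457,500 bytes.
Track E: 50,400 × 2,100 × 2 × 1 = 211,680,000 bytes.
Track F: 48,000 × 2,100 × 4 × 8 = 3,225,600,000 bytes.
Total = 4,502,452,500 bytes = 4502.5 MB.

4502.5 MB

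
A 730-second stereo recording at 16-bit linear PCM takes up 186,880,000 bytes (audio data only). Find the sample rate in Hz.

Bytes = sample_rate × seconds × bytes_per_sample × channels.
sample_rate = 186,880,000 / (730 × 2 × 2) = 186,880,000 / 2,920 = 64,000 Hz.

64,000 Hz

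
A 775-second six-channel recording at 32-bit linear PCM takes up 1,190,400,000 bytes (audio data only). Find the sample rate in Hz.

Bytes = sample_rate × seconds × bytes_per_sample × channels.
sample_rate = 1,190,400,000 / (775 × 4 × 6) = 1,190,400,000 / 18,600 = 64,000 Hz.

64,000 Hz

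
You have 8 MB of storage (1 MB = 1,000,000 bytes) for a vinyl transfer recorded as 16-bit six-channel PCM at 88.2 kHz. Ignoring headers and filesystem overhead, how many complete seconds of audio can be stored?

7 seconds

Uncompressed byte rate = 88,200 × 2 × 6 = 1,058,400 bytes/s.
Capacity = 8 × 1,000,000 = 8,000,000 bytes.
8,000,000 / 1,058,400 ≈ 7.56 s → 7 seconds.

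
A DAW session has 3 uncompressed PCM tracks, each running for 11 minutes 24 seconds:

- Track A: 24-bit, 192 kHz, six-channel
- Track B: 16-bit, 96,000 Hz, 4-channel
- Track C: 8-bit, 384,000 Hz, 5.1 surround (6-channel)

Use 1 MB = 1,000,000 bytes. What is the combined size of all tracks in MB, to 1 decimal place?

4465.2 MB

11 minutes 24 seconds = 684 s.
Track A: 192,000 × 684 × 3 × 6 = 2,363,904,000 bytes.
Track B: 96,000 × 684 × 2 × 4 = 525,312,000 bytes.
Track C: 384,000 × 684 × 1 × 6 = 1,575,936,000 bytes.
Total = 4,465,152,000 bytes = 4465.2 MB.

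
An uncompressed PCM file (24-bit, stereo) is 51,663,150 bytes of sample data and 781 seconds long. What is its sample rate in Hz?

Bytes = sample_rate × seconds × bytes_per_sample × channels.
sample_rate = 51,663,150 / (781 × 3 × 2) = 51,663,150 / 4,686 = 11,025 Hz.

11,025 Hz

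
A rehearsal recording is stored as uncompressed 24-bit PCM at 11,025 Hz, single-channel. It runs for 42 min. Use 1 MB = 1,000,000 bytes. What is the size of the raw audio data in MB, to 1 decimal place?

Duration = 42 min = 2,520 s.
Bytes = 11,025 samples/s × 2,520 s × 3 bytes/sample × 1 ch = 83,349,000 bytes.
83,349,000 / 1,000,000 = 83.3 MB.

83.3 MB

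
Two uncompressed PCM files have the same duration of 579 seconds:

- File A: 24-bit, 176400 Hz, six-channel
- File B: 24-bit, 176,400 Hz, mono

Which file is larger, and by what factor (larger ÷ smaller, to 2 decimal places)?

File A, by a factor of 6.00

File A: 176,400 × 3 × 6 = 3,175,200 bytes/s.
File B: 176,400 × 3 × 1 = 529,200 bytes/s.
File A is larger; ratio = 1,838,440,800 / 306,406,800 = 6.00.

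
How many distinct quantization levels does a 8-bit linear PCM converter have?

2^8 = 256.

256 levels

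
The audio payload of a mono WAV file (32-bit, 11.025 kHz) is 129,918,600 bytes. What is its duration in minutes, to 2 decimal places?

49.10 minutes

Byte rate = 11,025 × 4 × 1 = 44,100 bytes/s.
Duration = 129,918,600 / 44,100 = 2,946 s.
2,946 s / 60 = 49.10 minutes.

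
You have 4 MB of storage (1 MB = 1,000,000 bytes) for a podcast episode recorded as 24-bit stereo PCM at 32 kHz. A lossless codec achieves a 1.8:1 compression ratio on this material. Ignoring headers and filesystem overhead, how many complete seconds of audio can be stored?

37 seconds

Uncompressed byte rate = 32,000 × 3 × 2 = 192,000 bytes/s.
After 1.8:1 compression, effective rate ≈ 106666.67 bytes/s.
Capacity = 4 × 1,000,000 = 4,000,000 bytes.
4,000,000 / effective rate ≈ 37.5 s → 37 seconds.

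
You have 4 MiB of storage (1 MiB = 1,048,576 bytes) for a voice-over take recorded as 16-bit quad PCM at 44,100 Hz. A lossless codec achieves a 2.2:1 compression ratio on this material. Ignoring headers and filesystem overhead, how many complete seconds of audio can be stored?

26 seconds

Uncompressed byte rate = 44,100 × 2 × 4 = 352,800 bytes/s.
After 2.2:1 compression, effective rate ≈ 160363.64 bytes/s.
Capacity = 4 × 1,048,576 = 4,194,304 bytes.
4,194,304 / effective rate ≈ 26.15 s → 26 seconds.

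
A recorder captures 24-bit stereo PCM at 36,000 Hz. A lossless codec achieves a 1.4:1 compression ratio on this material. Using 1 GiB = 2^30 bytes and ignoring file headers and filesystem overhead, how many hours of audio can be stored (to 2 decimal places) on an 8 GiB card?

Uncompressed byte rate = 36,000 × 3 × 2 = 216,000 bytes/s.
After 1.4:1 compression, effective rate ≈ 154285.71 bytes/s.
Capacity = 8 × 1,073,741,824 = 8,589,934,592 bytes.
8,589,934,592 / effective rate ≈ 55675.5 s → 15.47 hours.

15.47 hours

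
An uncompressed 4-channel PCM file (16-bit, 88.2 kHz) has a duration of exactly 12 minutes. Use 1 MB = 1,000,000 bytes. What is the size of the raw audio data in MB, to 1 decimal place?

508.0 MB

Duration = exactly 12 minutes = 720 s.
Bytes = 88,200 samples/s × 720 s × 2 bytes/sample × 4 ch = 508,032,000 bytes.
508,032,000 / 1,000,000 = 508.0 MB.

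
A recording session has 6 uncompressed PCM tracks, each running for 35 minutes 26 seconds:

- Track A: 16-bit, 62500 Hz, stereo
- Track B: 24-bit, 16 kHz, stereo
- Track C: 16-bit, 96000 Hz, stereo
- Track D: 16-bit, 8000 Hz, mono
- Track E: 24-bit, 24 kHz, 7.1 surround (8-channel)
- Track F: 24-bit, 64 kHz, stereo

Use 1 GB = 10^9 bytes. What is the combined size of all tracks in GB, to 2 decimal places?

35 minutes 26 seconds = 2,126 s.
Track A: 62,500 × 2,126 × 2 × 2 = 531,500,000 bytes.
Track B: 16,000 × 2,126 × 3 × 2 = 204,096,000 bytes.
Track C: 96,000 × 2,126 × 2 × 2 = 816,384,000 bytes.
Track D: 8,000 × 2,126 × 2 × 1 = 34,016,000 bytes.
Track E: 24,000 × 2,126 × 3 × 8 = 1,224,576,000 bytes.
Track F: 64,000 × 2,126 × 3 × 2 = 816,384,000 bytes.
Total = 3,626,956,000 bytes = 3.63 GB.

3.63 GB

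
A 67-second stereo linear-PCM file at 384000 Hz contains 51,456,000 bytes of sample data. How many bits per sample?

8 bits

Bytes per sample = 51,456,000 / (384,000 × 67 × 2) = 51,456,000 / 51,456,000 = 1.
Bit depth = 1 × 8 = 8 bits.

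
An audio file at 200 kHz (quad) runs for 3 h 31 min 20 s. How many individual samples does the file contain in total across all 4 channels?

10,144,000,000 samples

3 h 31 min 20 s = 12,680 s.
200,000 × 12,680 s × 4 ch = 10,144,000,000 samples.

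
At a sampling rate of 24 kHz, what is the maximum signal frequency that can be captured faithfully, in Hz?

12,000 Hz

Nyquist frequency = sample rate / 2 = 24,000 / 2 = 12,000 Hz.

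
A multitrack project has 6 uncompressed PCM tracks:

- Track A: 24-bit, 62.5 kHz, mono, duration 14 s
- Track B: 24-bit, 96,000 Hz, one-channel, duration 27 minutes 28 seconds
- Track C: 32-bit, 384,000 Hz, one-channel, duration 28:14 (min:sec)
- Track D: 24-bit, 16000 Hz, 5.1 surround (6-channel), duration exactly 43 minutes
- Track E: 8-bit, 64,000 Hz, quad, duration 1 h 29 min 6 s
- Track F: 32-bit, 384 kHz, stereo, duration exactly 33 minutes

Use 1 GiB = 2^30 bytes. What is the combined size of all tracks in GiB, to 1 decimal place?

10.5 GiB

Track A: 62,500 × 14 × 3 × 1 = 2,625,000 bytes.
Track B: 27 minutes 28 seconds = 1,648 s; 96,000 × 1,648 × 3 × 1 = 474,624,000 bytes.
Track C: 28:14 (min:sec) = 1,694 s; 384,000 × 1,694 × 4 × 1 = 2,601,984,000 bytes.
Track D: exactly 43 minutes = 2,580 s; 16,000 × 2,580 × 3 × 6 = 743,040,000 bytes.
Track E: 1 h 29 min 6 s = 5,346 s; 64,000 × 5,346 × 1 × 4 = 1,368,576,000 bytes.
Track F: exactly 33 minutes = 1,980 s; 384,000 × 1,980 × 4 × 2 = 6,082,560,000 bytes.
Total = 11,273,409,000 bytes = 10.5 GiB.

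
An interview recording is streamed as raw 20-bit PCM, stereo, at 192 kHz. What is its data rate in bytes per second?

Bit rate = 192,000 × 20 × 2 = 7,680,000 bits/s.
7,680,000 / 8 = 960,000 bytes/s.

960,000 bytes/s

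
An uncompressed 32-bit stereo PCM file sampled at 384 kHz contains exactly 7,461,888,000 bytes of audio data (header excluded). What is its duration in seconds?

Byte rate = 384,000 × 4 × 2 = 3,072,000 bytes/s.
Duration = 7,461,888,000 / 3,072,000 = 2,429 s.

2,429 seconds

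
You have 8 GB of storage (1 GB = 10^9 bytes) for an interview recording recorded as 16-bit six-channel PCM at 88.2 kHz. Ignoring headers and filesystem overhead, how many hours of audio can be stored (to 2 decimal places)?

Uncompressed byte rate = 88,200 × 2 × 6 = 1,058,400 bytes/s.
Capacity = 8 × 1,000,000,000 = 8,000,000,000 bytes.
8,000,000,000 / 1,058,400 ≈ 7558.58 s → 2.10 hours.

2.10 hours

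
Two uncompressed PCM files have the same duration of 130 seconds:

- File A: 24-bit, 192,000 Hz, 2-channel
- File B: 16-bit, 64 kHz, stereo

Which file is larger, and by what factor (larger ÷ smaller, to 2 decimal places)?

File A, by a factor of 4.50

File A: 192,000 × 3 × 2 = 1,152,000 bytes/s.
File B: 64,000 × 2 × 2 = 256,000 bytes/s.
File A is larger; ratio = 149,760,000 / 33,280,000 = 4.50.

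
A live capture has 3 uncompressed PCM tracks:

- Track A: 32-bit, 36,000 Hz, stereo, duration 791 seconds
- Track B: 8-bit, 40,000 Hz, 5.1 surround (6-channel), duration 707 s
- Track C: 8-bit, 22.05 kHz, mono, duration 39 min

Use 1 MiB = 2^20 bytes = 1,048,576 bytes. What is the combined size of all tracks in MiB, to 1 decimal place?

Track A: 36,000 × 791 × 4 × 2 = 227,808,000 bytes.
Track B: 40,000 × 707 × 1 × 6 = 169,680,000 bytes.
Track C: 39 min = 2,340 s; 22,050 × 2,340 × 1 × 1 = 51,597,000 bytes.
Total = 449,085,000 bytes = 428.3 MiB.

428.3 MiB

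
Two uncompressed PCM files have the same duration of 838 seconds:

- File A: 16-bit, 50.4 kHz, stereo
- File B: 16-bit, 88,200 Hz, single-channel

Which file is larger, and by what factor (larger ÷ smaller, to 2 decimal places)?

File A, by a factor of 1.14

File A: 50,400 × 2 × 2 = 201,600 bytes/s.
File B: 88,200 × 2 × 1 = 176,400 bytes/s.
File A is larger; ratio = 168,940,800 / 147,823,200 = 1.14.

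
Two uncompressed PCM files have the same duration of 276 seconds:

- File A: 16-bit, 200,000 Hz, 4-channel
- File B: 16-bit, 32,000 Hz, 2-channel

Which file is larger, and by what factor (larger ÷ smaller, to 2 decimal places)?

File A, by a factor of 12.50

File A: 200,000 × 2 × 4 = 1,600,000 bytes/s.
File B: 32,000 × 2 × 2 = 128,000 bytes/s.
File A is larger; ratio = 441,600,000 / 35,328,000 = 12.50.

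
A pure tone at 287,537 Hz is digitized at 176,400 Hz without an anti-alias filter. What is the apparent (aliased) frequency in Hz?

Nyquist = 176,400/2 = 88,200 Hz; 287,537 Hz exceeds it.
Alias = |287,537 − 2×176,400| = |287,537 − 352,800| = 65,263 Hz.

65,263 Hz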